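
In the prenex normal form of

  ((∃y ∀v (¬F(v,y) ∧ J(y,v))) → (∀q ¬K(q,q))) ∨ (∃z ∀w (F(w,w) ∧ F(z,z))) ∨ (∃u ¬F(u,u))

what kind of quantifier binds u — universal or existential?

First replace A → B with ¬A ∨ B.
  ¬(∃y ∀v (¬F(v,y) ∧ J(y,v))) ∨ (∀q ¬K(q,q)) ∨ (∃z ∀w (F(w,w) ∧ F(z,z))) ∨ (∃u ¬F(u,u))
Move each ¬ inward, flipping quantifiers it crosses:
  (∀y ∃v (F(v,y) ∨ ¬J(y,v))) ∨ (∀q ¬K(q,q)) ∨ (∃z ∀w (F(w,w) ∧ F(z,z))) ∨ (∃u ¬F(u,u))
All bound variables are already distinct, so no renaming is needed.
Finally move all quantifiers to the prefix:
  ∀y ∃v ∀q ∃z ∀w ∃u (F(v,y) ∨ ¬J(y,v) ∨ ¬K(q,q) ∨ F(w,w) ∧ F(z,z) ∨ ¬F(u,u))
The quantifier ∃u sits under an even number of negations (counting the antecedent side of each →), so it remains existential.

existential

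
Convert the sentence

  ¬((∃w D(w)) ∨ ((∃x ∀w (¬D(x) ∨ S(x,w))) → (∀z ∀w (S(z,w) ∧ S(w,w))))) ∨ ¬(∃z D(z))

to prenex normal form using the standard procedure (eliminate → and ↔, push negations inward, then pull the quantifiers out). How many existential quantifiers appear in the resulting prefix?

3

Eliminate → and ↔ using ¬ and ∨.
  ¬((∃w D(w)) ∨ ¬(∃x ∀w (¬D(x) ∨ S(x,w))) ∨ (∀z ∀w (S(z,w) ∧ S(w,w)))) ∨ ¬(∃z D(z))
Push ¬ through the quantifiers and connectives to reach negation normal form:
  (∀w ¬D(w)) ∧ (∃x ∀w (¬D(x) ∨ S(x,w))) ∧ (∃z ∃w (¬S(z,w) ∨ ¬S(w,w))) ∨ (∀z ¬D(z))
Rename bound variables to avoid capture: w↦y, w↦t, z↦w1.
  (∀w ¬D(w)) ∧ (∃x ∀y (¬D(x) ∨ S(x,y))) ∧ (∃z ∃t (¬S(z,t) ∨ ¬S(t,t))) ∨ (∀w1 ¬D(w1))
Finally move all quantifiers to the prefix:
  ∀w ∃x ∀y ∃z ∃t ∀w1 (¬D(w) ∧ (¬D(x) ∨ S(x,y)) ∧ (¬S(z,t) ∨ ¬S(t,t)) ∨ ¬D(w1))
The prefix is ∀w ∃x ∀y ∃z ∃t ∀w1: 3 universal, 3 existential.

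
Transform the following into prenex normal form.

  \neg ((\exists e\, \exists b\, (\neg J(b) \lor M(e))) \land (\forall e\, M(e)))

Drive negations inward (¬∀x A ≡ ∃x ¬A, ¬∃x A ≡ ∀x ¬A, De Morgan for ∧/∨):
  (\forall e\, \forall b\, (J(b) \land \neg M(e))) \lor (\exists e\, \neg M(e))
Standardize variables apart so no two quantifiers bind the same name: e↦u1.
  (\forall e\, \forall b\, (J(b) \land \neg M(e))) \lor (\exists u1\, \neg M(u1))
Extract every quantifier outward, since the variables are now distinct and don't occur free across branches:
  \forall e\, \forall b\, \exists u1\, (J(b) \land \neg M(e) \lor \neg M(u1))

\forall e\, \forall b\, \exists u1\, (J(b) \land \neg M(e) \lor \neg M(u1))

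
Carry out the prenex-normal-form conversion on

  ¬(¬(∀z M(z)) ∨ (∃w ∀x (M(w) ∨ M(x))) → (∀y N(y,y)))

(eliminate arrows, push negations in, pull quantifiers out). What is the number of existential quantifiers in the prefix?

Rewrite implications/biconditionals: A → B as ¬A ∨ B.
  ¬(¬(¬(∀z M(z)) ∨ (∃w ∀x (M(w) ∨ M(x)))) ∨ (∀y N(y,y)))
Move each ¬ inward, flipping quantifiers it crosses:
  ((∃z ¬M(z)) ∨ (∃w ∀x (M(w) ∨ M(x)))) ∧ (∃y ¬N(y,y))
Finally move all quantifiers to the prefix:
  ∃z ∃w ∀x ∃y ((¬M(z) ∨ M(w) ∨ M(x)) ∧ ¬N(y,y))
The prefix is ∃z ∃w ∀x ∃y: 1 universal, 3 existential.

3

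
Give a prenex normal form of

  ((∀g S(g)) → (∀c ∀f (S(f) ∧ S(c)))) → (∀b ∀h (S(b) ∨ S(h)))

Eliminate → and ↔ using ¬ and ∨.
  ¬(¬(∀g S(g)) ∨ (∀c ∀f (S(f) ∧ S(c)))) ∨ (∀b ∀h (S(b) ∨ S(h)))
Drive negations inward (¬∀x A ≡ ∃x ¬A, ¬∃x A ≡ ∀x ¬A, De Morgan for ∧/∨):
  (∀g S(g)) ∧ (∃c ∃f (¬S(f) ∨ ¬S(c))) ∨ (∀b ∀h (S(b) ∨ S(h)))
All bound variables are already distinct, so no renaming is needed.
Extract every quantifier outward, since the variables are now distinct and don't occur free across branches:
  ∀g ∃c ∃f ∀b ∀h (S(g) ∧ (¬S(f) ∨ ¬S(c)) ∨ S(b) ∨ S(h))

∀g ∃c ∃f ∀b ∀h (S(g) ∧ (¬S(f) ∨ ¬S(c)) ∨ S(b) ∨ S(h))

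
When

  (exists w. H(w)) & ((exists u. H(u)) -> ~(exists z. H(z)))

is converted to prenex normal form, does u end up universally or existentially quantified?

universal

First replace A → B with ¬A ∨ B.
  (exists w. H(w)) & (~(exists u. H(u)) | ~(exists z. H(z)))
Drive negations inward (¬∀x A ≡ ∃x ¬A, ¬∃x A ≡ ∀x ¬A, De Morgan for ∧/∨):
  (exists w. H(w)) & ((forall u. ~H(u)) | (forall z. ~H(z)))
Finally move all quantifiers to the prefix:
  exists w. forall u. forall z. (H(w) & (~H(u) | ~H(z)))
The quantifier exists u sits under an odd number of negations (counting the antecedent side of each →), so it flips to forall u.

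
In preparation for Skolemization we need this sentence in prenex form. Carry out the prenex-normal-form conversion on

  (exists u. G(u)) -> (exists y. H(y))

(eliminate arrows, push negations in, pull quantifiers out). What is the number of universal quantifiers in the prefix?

1

First replace A → B with ¬A ∨ B.
  ~(exists u. G(u)) | (exists y. H(y))
Push ¬ through the quantifiers and connectives to reach negation normal form:
  (forall u. ~G(u)) | (exists y. H(y))
Extract every quantifier outward, since the variables are now distinct and don't occur free across branches:
  forall u. exists y. (~G(u) | H(y))
The prefix is forall u exists y: 1 universal, 1 existential.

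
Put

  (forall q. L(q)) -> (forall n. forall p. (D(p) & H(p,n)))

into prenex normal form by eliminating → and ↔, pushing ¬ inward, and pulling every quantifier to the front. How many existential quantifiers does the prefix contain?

Rewrite implications/biconditionals: A → B as ¬A ∨ B.
  ~(forall q. L(q)) | (forall n. forall p. (D(p) & H(p,n)))
Push ¬ through the quantifiers and connectives to reach negation normal form:
  (exists q. ~L(q)) | (forall n. forall p. (D(p) & H(p,n)))
All bound variables are already distinct, so no renaming is needed.
Pull the quantifiers to the front (each side's bound variable is not free in the other side):
  exists q. forall n. forall p. (~L(q) | D(p) & H(p,n))
The prefix is exists q forall n forall p: 2 universal, 1 existential.

1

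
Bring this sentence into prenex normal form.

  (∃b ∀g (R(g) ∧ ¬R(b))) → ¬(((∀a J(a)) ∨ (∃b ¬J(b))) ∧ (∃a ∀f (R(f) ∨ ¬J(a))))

∀b ∃g ∃a ∀r ∀s ∃f (¬R(g) ∨ R(b) ∨ ¬J(a) ∧ J(r) ∨ ¬R(f) ∧ J(s))

First replace A → B with ¬A ∨ B.
  ¬(∃b ∀g (R(g) ∧ ¬R(b))) ∨ ¬(((∀a J(a)) ∨ (∃b ¬J(b))) ∧ (∃a ∀f (R(f) ∨ ¬J(a))))
Push ¬ through the quantifiers and connectives to reach negation normal form:
  (∀b ∃g (¬R(g) ∨ R(b))) ∨ (∃a ¬J(a)) ∧ (∀b J(b)) ∨ (∀a ∃f (¬R(f) ∧ J(a)))
Rename bound variables to avoid capture: b↦r, a↦s.
  (∀b ∃g (¬R(g) ∨ R(b))) ∨ (∃a ¬J(a)) ∧ (∀r J(r)) ∨ (∀s ∃f (¬R(f) ∧ J(s)))
Pull the quantifiers to the front (each side's bound variable is not free in the other side):
  ∀b ∃g ∃a ∀r ∀s ∃f (¬R(g) ∨ R(b) ∨ ¬J(a) ∧ J(r) ∨ ¬R(f) ∧ J(s))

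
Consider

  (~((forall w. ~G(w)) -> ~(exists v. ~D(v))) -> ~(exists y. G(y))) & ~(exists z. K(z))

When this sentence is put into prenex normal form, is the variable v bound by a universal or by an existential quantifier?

universal

First replace A → B with ¬A ∨ B.
  (~~(~(forall w. ~G(w)) | ~(exists v. ~D(v))) | ~(exists y. G(y))) & ~(exists z. K(z))
Move each ¬ inward, flipping quantifiers it crosses:
  ((exists w. G(w)) | (forall v. D(v)) | (forall y. ~G(y))) & (forall z. ~K(z))
All bound variables are already distinct, so no renaming is needed.
Finally move all quantifiers to the prefix:
  exists w. forall v. forall y. forall z. ((G(w) | D(v) | ~G(y)) & ~K(z))
The quantifier exists v sits under an odd number of negations (counting the antecedent side of each →), so it flips to forall v.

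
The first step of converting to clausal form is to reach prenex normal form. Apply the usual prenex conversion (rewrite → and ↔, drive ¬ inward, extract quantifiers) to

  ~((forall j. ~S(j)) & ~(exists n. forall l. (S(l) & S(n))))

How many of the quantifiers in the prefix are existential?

2

Drive negations inward (¬∀x A ≡ ∃x ¬A, ¬∃x A ≡ ∀x ¬A, De Morgan for ∧/∨):
  (exists j. S(j)) | (exists n. forall l. (S(l) & S(n)))
All bound variables are already distinct, so no renaming is needed.
Extract every quantifier outward, since the variables are now distinct and don't occur free across branches:
  exists j. exists n. forall l. (S(j) | S(l) & S(n))
The prefix is exists j exists n forall l: 1 universal, 2 existential.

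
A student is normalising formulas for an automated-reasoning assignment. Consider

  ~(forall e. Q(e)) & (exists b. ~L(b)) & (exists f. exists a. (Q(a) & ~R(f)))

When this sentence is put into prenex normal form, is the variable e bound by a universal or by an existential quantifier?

Push ¬ through the quantifiers and connectives to reach negation normal form:
  (exists e. ~Q(e)) & (exists b. ~L(b)) & (exists f. exists a. (Q(a) & ~R(f)))
Finally move all quantifiers to the prefix:
  exists e. exists b. exists f. exists a. (~Q(e) & ~L(b) & Q(a) & ~R(f))
The quantifier forall e sits under an odd number of negations, so it flips to exists e.

existential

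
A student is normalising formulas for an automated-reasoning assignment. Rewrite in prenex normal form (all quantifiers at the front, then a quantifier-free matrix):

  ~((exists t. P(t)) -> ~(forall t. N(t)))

Eliminate → and ↔ using ¬ and ∨.
  ~(~(exists t. P(t)) | ~(forall t. N(t)))
Move each ¬ inward, flipping quantifiers it crosses:
  (exists t. P(t)) & (forall t. N(t))
Give each quantifier a distinct variable: t↦a.
  (exists t. P(t)) & (forall a. N(a))
Finally move all quantifiers to the prefix:
  exists t. forall a. (P(t) & N(a))

exists t. forall a. (P(t) & N(a))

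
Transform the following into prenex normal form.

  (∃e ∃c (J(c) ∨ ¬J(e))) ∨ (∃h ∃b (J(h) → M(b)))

Rewrite implications/biconditionals: A → B as ¬A ∨ B.
  (∃e ∃c (J(c) ∨ ¬J(e))) ∨ (∃h ∃b (¬J(h) ∨ M(b)))
All bound variables are already distinct, so no renaming is needed.
Pull the quantifiers to the front (each side's bound variable is not free in the other side):
  ∃e ∃c ∃h ∃b (J(c) ∨ ¬J(e) ∨ ¬J(h) ∨ M(b))

∃e ∃c ∃h ∃b (J(c) ∨ ¬J(e) ∨ ¬J(h) ∨ M(b))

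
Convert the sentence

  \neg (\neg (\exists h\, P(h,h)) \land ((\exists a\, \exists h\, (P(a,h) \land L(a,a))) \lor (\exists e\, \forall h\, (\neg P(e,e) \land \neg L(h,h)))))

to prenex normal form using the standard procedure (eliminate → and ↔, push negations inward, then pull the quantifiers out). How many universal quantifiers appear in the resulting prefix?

3

Move each ¬ inward, flipping quantifiers it crosses:
  (\exists h\, P(h,h)) \lor (\forall a\, \forall h\, (\neg P(a,h) \lor \neg L(a,a))) \land (\forall e\, \exists h\, (P(e,e) \lor L(h,h)))
Rename bound variables to avoid capture: h↦w, h↦b.
  (\exists h\, P(h,h)) \lor (\forall a\, \forall w\, (\neg P(a,w) \lor \neg L(a,a))) \land (\forall e\, \exists b\, (P(e,e) \lor L(b,b)))
Finally move all quantifiers to the prefix:
  \exists h\, \forall a\, \forall w\, \forall e\, \exists b\, (P(h,h) \lor (\neg P(a,w) \lor \neg L(a,a)) \land (P(e,e) \lor L(b,b)))
The prefix is \exists h \forall a \forall w \forall e \exists b: 3 universal, 2 existential.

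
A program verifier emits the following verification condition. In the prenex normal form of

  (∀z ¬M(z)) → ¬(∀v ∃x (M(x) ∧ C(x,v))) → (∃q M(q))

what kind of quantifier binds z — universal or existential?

First replace A → B with ¬A ∨ B.
  ¬(∀z ¬M(z)) ∨ ¬¬(∀v ∃x (M(x) ∧ C(x,v))) ∨ (∃q M(q))
Drive negations inward (¬∀x A ≡ ∃x ¬A, ¬∃x A ≡ ∀x ¬A, De Morgan for ∧/∨):
  (∃z M(z)) ∨ (∀v ∃x (M(x) ∧ C(x,v))) ∨ (∃q M(q))
All bound variables are already distinct, so no renaming is needed.
Finally move all quantifiers to the prefix:
  ∃z ∀v ∃x ∃q (M(z) ∨ M(x) ∧ C(x,v) ∨ M(q))
The quantifier ∀z sits under an odd number of negations (counting the antecedent side of each →), so it flips to ∃z.

existential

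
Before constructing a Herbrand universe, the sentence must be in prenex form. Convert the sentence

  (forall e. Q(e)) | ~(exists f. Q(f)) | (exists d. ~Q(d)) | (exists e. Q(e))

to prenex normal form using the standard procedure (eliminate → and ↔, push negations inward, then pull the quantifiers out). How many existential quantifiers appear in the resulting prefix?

Move each ¬ inward, flipping quantifiers it crosses:
  (forall e. Q(e)) | (forall f. ~Q(f)) | (exists d. ~Q(d)) | (exists e. Q(e))
Rename bound variables to avoid capture: e↦v1.
  (forall e. Q(e)) | (forall f. ~Q(f)) | (exists d. ~Q(d)) | (exists v1. Q(v1))
Finally move all quantifiers to the prefix:
  forall e. forall f. exists d. exists v1. (Q(e) | ~Q(f) | ~Q(d) | Q(v1))
The prefix is forall e forall f exists d exists v1: 2 universal, 2 existential.

2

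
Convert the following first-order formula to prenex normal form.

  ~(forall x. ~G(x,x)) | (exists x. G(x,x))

Move each ¬ inward, flipping quantifiers it crosses:
  (exists x. G(x,x)) | (exists x. G(x,x))
Standardize variables apart so no two quantifiers bind the same name: x↦s.
  (exists x. G(x,x)) | (exists s. G(s,s))
Pull the quantifiers to the front (each side's bound variable is not free in the other side):
  exists x. exists s. (G(x,x) | G(s,s))

exists x. exists s. (G(x,x) | G(s,s))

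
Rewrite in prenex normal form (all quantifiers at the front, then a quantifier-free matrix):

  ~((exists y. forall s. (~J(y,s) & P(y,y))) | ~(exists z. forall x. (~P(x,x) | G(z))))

forall y. exists s. exists z. forall x. ((J(y,s) | ~P(y,y)) & (~P(x,x) | G(z)))

Drive negations inward (¬∀x A ≡ ∃x ¬A, ¬∃x A ≡ ∀x ¬A, De Morgan for ∧/∨):
  (forall y. exists s. (J(y,s) | ~P(y,y))) & (exists z. forall x. (~P(x,x) | G(z)))
All bound variables are already distinct, so no renaming is needed.
Pull the quantifiers to the front (each side's bound variable is not free in the other side):
  forall y. exists s. exists z. forall x. ((J(y,s) | ~P(y,y)) & (~P(x,x) | G(z)))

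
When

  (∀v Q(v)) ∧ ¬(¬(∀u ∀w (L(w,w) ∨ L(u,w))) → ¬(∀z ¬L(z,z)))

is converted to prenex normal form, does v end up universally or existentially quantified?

First replace A → B with ¬A ∨ B.
  (∀v Q(v)) ∧ ¬(¬¬(∀u ∀w (L(w,w) ∨ L(u,w))) ∨ ¬(∀z ¬L(z,z)))
Move each ¬ inward, flipping quantifiers it crosses:
  (∀v Q(v)) ∧ (∃u ∃w (¬L(w,w) ∧ ¬L(u,w))) ∧ (∀z ¬L(z,z))
All bound variables are already distinct, so no renaming is needed.
Finally move all quantifiers to the prefix:
  ∀v ∃u ∃w ∀z (Q(v) ∧ ¬L(w,w) ∧ ¬L(u,w) ∧ ¬L(z,z))
The quantifier ∀v sits under an even number of negations (counting the antecedent side of each →), so it remains universal.

universal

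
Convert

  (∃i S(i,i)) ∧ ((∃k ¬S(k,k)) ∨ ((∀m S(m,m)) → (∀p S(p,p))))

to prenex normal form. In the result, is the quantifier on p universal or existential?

universal

Rewrite implications/biconditionals: A → B as ¬A ∨ B.
  (∃i S(i,i)) ∧ ((∃k ¬S(k,k)) ∨ ¬(∀m S(m,m)) ∨ (∀p S(p,p)))
Drive negations inward (¬∀x A ≡ ∃x ¬A, ¬∃x A ≡ ∀x ¬A, De Morgan for ∧/∨):
  (∃i S(i,i)) ∧ ((∃k ¬S(k,k)) ∨ (∃m ¬S(m,m)) ∨ (∀p S(p,p)))
All bound variables are already distinct, so no renaming is needed.
Pull the quantifiers to the front (each side's bound variable is not free in the other side):
  ∃i ∃k ∃m ∀p (S(i,i) ∧ (¬S(k,k) ∨ ¬S(m,m) ∨ S(p,p)))
The quantifier ∀p sits under an even number of negations (counting the antecedent side of each →), so it remains universal.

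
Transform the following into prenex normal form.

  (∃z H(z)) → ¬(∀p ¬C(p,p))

First replace A → B with ¬A ∨ B.
  ¬(∃z H(z)) ∨ ¬(∀p ¬C(p,p))
Push ¬ through the quantifiers and connectives to reach negation normal form:
  (∀z ¬H(z)) ∨ (∃p C(p,p))
All bound variables are already distinct, so no renaming is needed.
Pull the quantifiers to the front (each side's bound variable is not free in the other side):
  ∀z ∃p (¬H(z) ∨ C(p,p))

∀z ∃p (¬H(z) ∨ C(p,p))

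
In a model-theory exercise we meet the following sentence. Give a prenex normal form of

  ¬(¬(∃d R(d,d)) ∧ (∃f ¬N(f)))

∃d ∀f (R(d,d) ∨ N(f))

Drive negations inward (¬∀x A ≡ ∃x ¬A, ¬∃x A ≡ ∀x ¬A, De Morgan for ∧/∨):
  (∃d R(d,d)) ∨ (∀f N(f))
Finally move all quantifiers to the prefix:
  ∃d ∀f (R(d,d) ∨ N(f))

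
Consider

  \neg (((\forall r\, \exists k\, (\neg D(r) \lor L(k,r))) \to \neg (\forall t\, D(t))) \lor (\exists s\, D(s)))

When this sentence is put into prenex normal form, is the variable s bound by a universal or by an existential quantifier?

universal

Rewrite implications/biconditionals: A → B as ¬A ∨ B.
  \neg (\neg (\forall r\, \exists k\, (\neg D(r) \lor L(k,r))) \lor \neg (\forall t\, D(t)) \lor (\exists s\, D(s)))
Drive negations inward (¬∀x A ≡ ∃x ¬A, ¬∃x A ≡ ∀x ¬A, De Morgan for ∧/∨):
  (\forall r\, \exists k\, (\neg D(r) \lor L(k,r))) \land (\forall t\, D(t)) \land (\forall s\, \neg D(s))
All bound variables are already distinct, so no renaming is needed.
Pull the quantifiers to the front (each side's bound variable is not free in the other side):
  \forall r\, \exists k\, \forall t\, \forall s\, ((\neg D(r) \lor L(k,r)) \land D(t) \land \neg D(s))
The quantifier \exists s sits under an odd number of negations (counting the antecedent side of each →), so it flips to \forall s.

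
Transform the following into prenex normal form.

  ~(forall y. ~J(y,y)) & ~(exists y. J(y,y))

exists y. forall y1. (J(y,y) & ~J(y1,y1))

Push ¬ through the quantifiers and connectives to reach negation normal form:
  (exists y. J(y,y)) & (forall y. ~J(y,y))
Standardize variables apart so no two quantifiers bind the same name: y↦y1.
  (exists y. J(y,y)) & (forall y1. ~J(y1,y1))
Finally move all quantifiers to the prefix:
  exists y. forall y1. (J(y,y) & ~J(y1,y1))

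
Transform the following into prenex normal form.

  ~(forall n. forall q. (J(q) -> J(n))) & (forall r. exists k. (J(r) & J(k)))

exists n. exists q. forall r. exists k. (J(q) & ~J(n) & J(r) & J(k))

Eliminate → and ↔ using ¬ and ∨.
  ~(forall n. forall q. (~J(q) | J(n))) & (forall r. exists k. (J(r) & J(k)))
Push ¬ through the quantifiers and connectives to reach negation normal form:
  (exists n. exists q. (J(q) & ~J(n))) & (forall r. exists k. (J(r) & J(k)))
All bound variables are already distinct, so no renaming is needed.
Extract every quantifier outward, since the variables are now distinct and don't occur free across branches:
  exists n. exists q. forall r. exists k. (J(q) & ~J(n) & J(r) & J(k))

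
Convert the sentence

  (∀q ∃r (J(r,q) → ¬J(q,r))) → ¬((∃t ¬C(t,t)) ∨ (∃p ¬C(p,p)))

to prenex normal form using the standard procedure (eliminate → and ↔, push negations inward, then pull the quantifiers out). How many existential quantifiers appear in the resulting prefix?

1

Eliminate → and ↔ using ¬ and ∨.
  ¬(∀q ∃r (¬J(r,q) ∨ ¬J(q,r))) ∨ ¬((∃t ¬C(t,t)) ∨ (∃p ¬C(p,p)))
Drive negations inward (¬∀x A ≡ ∃x ¬A, ¬∃x A ≡ ∀x ¬A, De Morgan for ∧/∨):
  (∃q ∀r (J(r,q) ∧ J(q,r))) ∨ (∀t C(t,t)) ∧ (∀p C(p,p))
Finally move all quantifiers to the prefix:
  ∃q ∀r ∀t ∀p (J(r,q) ∧ J(q,r) ∨ C(t,t) ∧ C(p,p))
The prefix is ∃q ∀r ∀t ∀p: 3 universal, 1 existential.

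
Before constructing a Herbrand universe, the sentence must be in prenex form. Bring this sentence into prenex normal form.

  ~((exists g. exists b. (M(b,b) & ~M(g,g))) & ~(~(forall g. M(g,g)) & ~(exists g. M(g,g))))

Push ¬ through the quantifiers and connectives to reach negation normal form:
  (forall g. forall b. (~M(b,b) | M(g,g))) | (exists g. ~M(g,g)) & (forall g. ~M(g,g))
Give each quantifier a distinct variable: g↦z, g↦s.
  (forall g. forall b. (~M(b,b) | M(g,g))) | (exists z. ~M(z,z)) & (forall s. ~M(s,s))
Finally move all quantifiers to the prefix:
  forall g. forall b. exists z. forall s. (~M(b,b) | M(g,g) | ~M(z,z) & ~M(s,s))

forall g. forall b. exists z. forall s. (~M(b,b) | M(g,g) | ~M(z,z) & ~M(s,s))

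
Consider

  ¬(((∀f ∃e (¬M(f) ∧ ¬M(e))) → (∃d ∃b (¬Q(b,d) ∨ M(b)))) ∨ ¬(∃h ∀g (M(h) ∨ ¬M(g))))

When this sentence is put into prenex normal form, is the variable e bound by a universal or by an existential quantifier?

existential

Rewrite implications/biconditionals: A → B as ¬A ∨ B.
  ¬(¬(∀f ∃e (¬M(f) ∧ ¬M(e))) ∨ (∃d ∃b (¬Q(b,d) ∨ M(b))) ∨ ¬(∃h ∀g (M(h) ∨ ¬M(g))))
Move each ¬ inward, flipping quantifiers it crosses:
  (∀f ∃e (¬M(f) ∧ ¬M(e))) ∧ (∀d ∀b (Q(b,d) ∧ ¬M(b))) ∧ (∃h ∀g (M(h) ∨ ¬M(g)))
Finally move all quantifiers to the prefix:
  ∀f ∃e ∀d ∀b ∃h ∀g (¬M(f) ∧ ¬M(e) ∧ Q(b,d) ∧ ¬M(b) ∧ (M(h) ∨ ¬M(g)))
The quantifier ∃e sits under an even number of negations (counting the antecedent side of each →), so it remains existential.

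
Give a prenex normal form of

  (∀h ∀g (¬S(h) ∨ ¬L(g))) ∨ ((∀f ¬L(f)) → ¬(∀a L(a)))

First replace A → B with ¬A ∨ B.
  (∀h ∀g (¬S(h) ∨ ¬L(g))) ∨ ¬(∀f ¬L(f)) ∨ ¬(∀a L(a))
Move each ¬ inward, flipping quantifiers it crosses:
  (∀h ∀g (¬S(h) ∨ ¬L(g))) ∨ (∃f L(f)) ∨ (∃a ¬L(a))
Extract every quantifier outward, since the variables are now distinct and don't occur free across branches:
  ∀h ∀g ∃f ∃a (¬S(h) ∨ ¬L(g) ∨ L(f) ∨ ¬L(a))

∀h ∀g ∃f ∃a (¬S(h) ∨ ¬L(g) ∨ L(f) ∨ ¬L(a))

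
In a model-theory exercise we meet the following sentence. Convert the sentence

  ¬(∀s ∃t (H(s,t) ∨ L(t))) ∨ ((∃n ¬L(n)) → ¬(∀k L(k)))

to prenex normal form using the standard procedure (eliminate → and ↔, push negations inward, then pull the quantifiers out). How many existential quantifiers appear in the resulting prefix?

2

Rewrite implications/biconditionals: A → B as ¬A ∨ B.
  ¬(∀s ∃t (H(s,t) ∨ L(t))) ∨ ¬(∃n ¬L(n)) ∨ ¬(∀k L(k))
Move each ¬ inward, flipping quantifiers it crosses:
  (∃s ∀t (¬H(s,t) ∧ ¬L(t))) ∨ (∀n L(n)) ∨ (∃k ¬L(k))
Pull the quantifiers to the front (each side's bound variable is not free in the other side):
  ∃s ∀t ∀n ∃k (¬H(s,t) ∧ ¬L(t) ∨ L(n) ∨ ¬L(k))
The prefix is ∃s ∀t ∀n ∃k: 2 universal, 2 existential.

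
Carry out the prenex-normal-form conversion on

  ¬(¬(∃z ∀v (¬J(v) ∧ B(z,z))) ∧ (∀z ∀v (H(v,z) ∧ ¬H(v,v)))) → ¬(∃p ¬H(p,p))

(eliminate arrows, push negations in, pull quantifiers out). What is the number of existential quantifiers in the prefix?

1

First replace A → B with ¬A ∨ B.
  ¬¬(¬(∃z ∀v (¬J(v) ∧ B(z,z))) ∧ (∀z ∀v (H(v,z) ∧ ¬H(v,v)))) ∨ ¬(∃p ¬H(p,p))
Push ¬ through the quantifiers and connectives to reach negation normal form:
  (∀z ∃v (J(v) ∨ ¬B(z,z))) ∧ (∀z ∀v (H(v,z) ∧ ¬H(v,v))) ∨ (∀p H(p,p))
Give each quantifier a distinct variable: z↦s, v↦a.
  (∀z ∃v (J(v) ∨ ¬B(z,z))) ∧ (∀s ∀a (H(a,s) ∧ ¬H(a,a))) ∨ (∀p H(p,p))
Extract every quantifier outward, since the variables are now distinct and don't occur free across branches:
  ∀z ∃v ∀s ∀a ∀p ((J(v) ∨ ¬B(z,z)) ∧ H(a,s) ∧ ¬H(a,a) ∨ H(p,p))
The prefix is ∀z ∃v ∀s ∀a ∀p: 4 universal, 1 existential.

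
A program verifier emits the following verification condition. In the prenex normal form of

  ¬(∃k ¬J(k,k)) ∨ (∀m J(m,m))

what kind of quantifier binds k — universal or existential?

universal

Drive negations inward (¬∀x A ≡ ∃x ¬A, ¬∃x A ≡ ∀x ¬A, De Morgan for ∧/∨):
  (∀k J(k,k)) ∨ (∀m J(m,m))
Extract every quantifier outward, since the variables are now distinct and don't occur free across branches:
  ∀k ∀m (J(k,k) ∨ J(m,m))
The quantifier ∃k sits under an odd number of negations, so it flips to ∀k.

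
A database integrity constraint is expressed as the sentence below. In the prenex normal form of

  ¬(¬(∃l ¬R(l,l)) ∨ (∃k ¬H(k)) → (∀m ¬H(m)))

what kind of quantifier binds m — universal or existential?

Rewrite implications/biconditionals: A → B as ¬A ∨ B.
  ¬(¬(¬(∃l ¬R(l,l)) ∨ (∃k ¬H(k))) ∨ (∀m ¬H(m)))
Push ¬ through the quantifiers and connectives to reach negation normal form:
  ((∀l R(l,l)) ∨ (∃k ¬H(k))) ∧ (∃m H(m))
Pull the quantifiers to the front (each side's bound variable is not free in the other side):
  ∀l ∃k ∃m ((R(l,l) ∨ ¬H(k)) ∧ H(m))
The quantifier ∀m sits under an odd number of negations (counting the antecedent side of each →), so it flips to ∃m.

existential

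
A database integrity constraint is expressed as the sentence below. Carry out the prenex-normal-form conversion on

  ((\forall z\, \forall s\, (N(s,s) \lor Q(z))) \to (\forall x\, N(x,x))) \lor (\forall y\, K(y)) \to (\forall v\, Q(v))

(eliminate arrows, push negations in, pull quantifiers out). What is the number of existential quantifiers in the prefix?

Eliminate → and ↔ using ¬ and ∨.
  \neg (\neg (\forall z\, \forall s\, (N(s,s) \lor Q(z))) \lor (\forall x\, N(x,x)) \lor (\forall y\, K(y))) \lor (\forall v\, Q(v))
Drive negations inward (¬∀x A ≡ ∃x ¬A, ¬∃x A ≡ ∀x ¬A, De Morgan for ∧/∨):
  (\forall z\, \forall s\, (N(s,s) \lor Q(z))) \land (\exists x\, \neg N(x,x)) \land (\exists y\, \neg K(y)) \lor (\forall v\, Q(v))
All bound variables are already distinct, so no renaming is needed.
Pull the quantifiers to the front (each side's bound variable is not free in the other side):
  \forall z\, \forall s\, \exists x\, \exists y\, \forall v\, ((N(s,s) \lor Q(z)) \land \neg N(x,x) \land \neg K(y) \lor Q(v))
The prefix is \forall z \forall s \exists x \exists y \forall v: 3 universal, 2 existential.

2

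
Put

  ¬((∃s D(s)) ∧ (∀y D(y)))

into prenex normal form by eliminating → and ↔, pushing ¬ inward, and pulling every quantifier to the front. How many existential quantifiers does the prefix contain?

1

Push ¬ through the quantifiers and connectives to reach negation normal form:
  (∀s ¬D(s)) ∨ (∃y ¬D(y))
All bound variables are already distinct, so no renaming is needed.
Extract every quantifier outward, since the variables are now distinct and don't occur free across branches:
  ∀s ∃y (¬D(s) ∨ ¬D(y))
The prefix is ∀s ∃y: 1 universal, 1 existential.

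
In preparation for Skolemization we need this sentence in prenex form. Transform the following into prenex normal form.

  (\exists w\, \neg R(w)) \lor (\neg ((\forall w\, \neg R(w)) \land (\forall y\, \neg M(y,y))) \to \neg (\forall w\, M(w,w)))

\exists w\, \forall c\, \forall y\, \exists w1\, (\neg R(w) \lor \neg R(c) \land \neg M(y,y) \lor \neg M(w1,w1))

Eliminate → and ↔ using ¬ and ∨.
  (\exists w\, \neg R(w)) \lor \neg \neg ((\forall w\, \neg R(w)) \land (\forall y\, \neg M(y,y))) \lor \neg (\forall w\, M(w,w))
Drive negations inward (¬∀x A ≡ ∃x ¬A, ¬∃x A ≡ ∀x ¬A, De Morgan for ∧/∨):
  (\exists w\, \neg R(w)) \lor (\forall w\, \neg R(w)) \land (\forall y\, \neg M(y,y)) \lor (\exists w\, \neg M(w,w))
Give each quantifier a distinct variable: w↦c, w↦w1.
  (\exists w\, \neg R(w)) \lor (\forall c\, \neg R(c)) \land (\forall y\, \neg M(y,y)) \lor (\exists w1\, \neg M(w1,w1))
Extract every quantifier outward, since the variables are now distinct and don't occur free across branches:
  \exists w\, \forall c\, \forall y\, \exists w1\, (\neg R(w) \lor \neg R(c) \land \neg M(y,y) \lor \neg M(w1,w1))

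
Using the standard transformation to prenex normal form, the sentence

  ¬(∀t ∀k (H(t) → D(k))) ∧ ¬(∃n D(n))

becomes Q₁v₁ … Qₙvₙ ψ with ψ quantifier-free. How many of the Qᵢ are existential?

2

First replace A → B with ¬A ∨ B.
  ¬(∀t ∀k (¬H(t) ∨ D(k))) ∧ ¬(∃n D(n))
Push ¬ through the quantifiers and connectives to reach negation normal form:
  (∃t ∃k (H(t) ∧ ¬D(k))) ∧ (∀n ¬D(n))
Extract every quantifier outward, since the variables are now distinct and don't occur free across branches:
  ∃t ∃k ∀n (H(t) ∧ ¬D(k) ∧ ¬D(n))
The prefix is ∃t ∃k ∀n: 1 universal, 2 existential.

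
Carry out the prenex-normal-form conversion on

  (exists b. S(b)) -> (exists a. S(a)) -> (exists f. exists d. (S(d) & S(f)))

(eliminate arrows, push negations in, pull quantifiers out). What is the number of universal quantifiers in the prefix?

First replace A → B with ¬A ∨ B.
  ~(exists b. S(b)) | ~(exists a. S(a)) | (exists f. exists d. (S(d) & S(f)))
Move each ¬ inward, flipping quantifiers it crosses:
  (forall b. ~S(b)) | (forall a. ~S(a)) | (exists f. exists d. (S(d) & S(f)))
All bound variables are already distinct, so no renaming is needed.
Finally move all quantifiers to the prefix:
  forall b. forall a. exists f. exists d. (~S(b) | ~S(a) | S(d) & S(f))
The prefix is forall b forall a exists f exists d: 2 universal, 2 existential.

2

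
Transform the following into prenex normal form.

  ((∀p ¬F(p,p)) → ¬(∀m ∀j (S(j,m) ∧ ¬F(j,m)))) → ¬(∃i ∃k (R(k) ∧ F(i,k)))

∀p ∀m ∀j ∀i ∀k (¬F(p,p) ∧ S(j,m) ∧ ¬F(j,m) ∨ ¬R(k) ∨ ¬F(i,k))

Rewrite implications/biconditionals: A → B as ¬A ∨ B.
  ¬(¬(∀p ¬F(p,p)) ∨ ¬(∀m ∀j (S(j,m) ∧ ¬F(j,m)))) ∨ ¬(∃i ∃k (R(k) ∧ F(i,k)))
Drive negations inward (¬∀x A ≡ ∃x ¬A, ¬∃x A ≡ ∀x ¬A, De Morgan for ∧/∨):
  (∀p ¬F(p,p)) ∧ (∀m ∀j (S(j,m) ∧ ¬F(j,m))) ∨ (∀i ∀k (¬R(k) ∨ ¬F(i,k)))
Extract every quantifier outward, since the variables are now distinct and don't occur free across branches:
  ∀p ∀m ∀j ∀i ∀k (¬F(p,p) ∧ S(j,m) ∧ ¬F(j,m) ∨ ¬R(k) ∨ ¬F(i,k))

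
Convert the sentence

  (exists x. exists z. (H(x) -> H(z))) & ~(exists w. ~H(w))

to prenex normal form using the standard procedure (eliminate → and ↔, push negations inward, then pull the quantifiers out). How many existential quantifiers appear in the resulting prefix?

Eliminate → and ↔ using ¬ and ∨.
  (exists x. exists z. (~H(x) | H(z))) & ~(exists w. ~H(w))
Move each ¬ inward, flipping quantifiers it crosses:
  (exists x. exists z. (~H(x) | H(z))) & (forall w. H(w))
All bound variables are already distinct, so no renaming is needed.
Pull the quantifiers to the front (each side's bound variable is not free in the other side):
  exists x. exists z. forall w. ((~H(x) | H(z)) & H(w))
The prefix is exists x exists z forall w: 1 universal, 2 existential.

2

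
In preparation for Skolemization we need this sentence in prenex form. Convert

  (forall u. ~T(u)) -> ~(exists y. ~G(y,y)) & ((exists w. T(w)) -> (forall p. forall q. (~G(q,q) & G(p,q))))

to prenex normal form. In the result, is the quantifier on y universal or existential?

First replace A → B with ¬A ∨ B.
  ~(forall u. ~T(u)) | ~(exists y. ~G(y,y)) & (~(exists w. T(w)) | (forall p. forall q. (~G(q,q) & G(p,q))))
Move each ¬ inward, flipping quantifiers it crosses:
  (exists u. T(u)) | (forall y. G(y,y)) & ((forall w. ~T(w)) | (forall p. forall q. (~G(q,q) & G(p,q))))
Finally move all quantifiers to the prefix:
  exists u. forall y. forall w. forall p. forall q. (T(u) | G(y,y) & (~T(w) | ~G(q,q) & G(p,q)))
The quantifier exists y sits under an odd number of negations (counting the antecedent side of each →), so it flips to forall y.

universal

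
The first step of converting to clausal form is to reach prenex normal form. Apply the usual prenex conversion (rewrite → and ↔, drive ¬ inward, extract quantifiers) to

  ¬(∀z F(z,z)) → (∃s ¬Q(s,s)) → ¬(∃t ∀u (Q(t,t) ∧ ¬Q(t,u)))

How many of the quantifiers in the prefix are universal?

First replace A → B with ¬A ∨ B.
  ¬¬(∀z F(z,z)) ∨ ¬(∃s ¬Q(s,s)) ∨ ¬(∃t ∀u (Q(t,t) ∧ ¬Q(t,u)))
Move each ¬ inward, flipping quantifiers it crosses:
  (∀z F(z,z)) ∨ (∀s Q(s,s)) ∨ (∀t ∃u (¬Q(t,t) ∨ Q(t,u)))
All bound variables are already distinct, so no renaming is needed.
Extract every quantifier outward, since the variables are now distinct and don't occur free across branches:
  ∀z ∀s ∀t ∃u (F(z,z) ∨ Q(s,s) ∨ ¬Q(t,t) ∨ Q(t,u))
The prefix is ∀z ∀s ∀t ∃u: 3 universal, 1 existential.

3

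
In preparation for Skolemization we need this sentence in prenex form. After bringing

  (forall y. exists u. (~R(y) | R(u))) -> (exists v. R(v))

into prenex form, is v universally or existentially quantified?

existential

First replace A → B with ¬A ∨ B.
  ~(forall y. exists u. (~R(y) | R(u))) | (exists v. R(v))
Push ¬ through the quantifiers and connectives to reach negation normal form:
  (exists y. forall u. (R(y) & ~R(u))) | (exists v. R(v))
Extract every quantifier outward, since the variables are now distinct and don't occur free across branches:
  exists y. forall u. exists v. (R(y) & ~R(u) | R(v))
The quantifier exists v sits under an even number of negations (counting the antecedent side of each →), so it remains existential.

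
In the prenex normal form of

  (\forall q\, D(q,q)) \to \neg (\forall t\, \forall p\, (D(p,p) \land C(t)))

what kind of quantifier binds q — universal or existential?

existential

Rewrite implications/biconditionals: A → B as ¬A ∨ B.
  \neg (\forall q\, D(q,q)) \lor \neg (\forall t\, \forall p\, (D(p,p) \land C(t)))
Drive negations inward (¬∀x A ≡ ∃x ¬A, ¬∃x A ≡ ∀x ¬A, De Morgan for ∧/∨):
  (\exists q\, \neg D(q,q)) \lor (\exists t\, \exists p\, (\neg D(p,p) \lor \neg C(t)))
All bound variables are already distinct, so no renaming is needed.
Extract every quantifier outward, since the variables are now distinct and don't occur free across branches:
  \exists q\, \exists t\, \exists p\, (\neg D(q,q) \lor \neg D(p,p) \lor \neg C(t))
The quantifier \forall q sits under an odd number of negations (counting the antecedent side of each →), so it flips to \exists q.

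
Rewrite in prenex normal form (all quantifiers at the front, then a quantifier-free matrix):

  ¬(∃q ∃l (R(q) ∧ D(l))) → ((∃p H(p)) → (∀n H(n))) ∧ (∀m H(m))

∃q ∃l ∀p ∀n ∀m (R(q) ∧ D(l) ∨ (¬H(p) ∨ H(n)) ∧ H(m))

Eliminate → and ↔ using ¬ and ∨.
  ¬¬(∃q ∃l (R(q) ∧ D(l))) ∨ (¬(∃p H(p)) ∨ (∀n H(n))) ∧ (∀m H(m))
Push ¬ through the quantifiers and connectives to reach negation normal form:
  (∃q ∃l (R(q) ∧ D(l))) ∨ ((∀p ¬H(p)) ∨ (∀n H(n))) ∧ (∀m H(m))
Pull the quantifiers to the front (each side's bound variable is not free in the other side):
  ∃q ∃l ∀p ∀n ∀m (R(q) ∧ D(l) ∨ (¬H(p) ∨ H(n)) ∧ H(m))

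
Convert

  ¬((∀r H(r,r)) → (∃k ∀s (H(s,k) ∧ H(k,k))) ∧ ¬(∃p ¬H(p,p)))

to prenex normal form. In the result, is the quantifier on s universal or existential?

Rewrite implications/biconditionals: A → B as ¬A ∨ B.
  ¬(¬(∀r H(r,r)) ∨ (∃k ∀s (H(s,k) ∧ H(k,k))) ∧ ¬(∃p ¬H(p,p)))
Push ¬ through the quantifiers and connectives to reach negation normal form:
  (∀r H(r,r)) ∧ ((∀k ∃s (¬H(s,k) ∨ ¬H(k,k))) ∨ (∃p ¬H(p,p)))
Finally move all quantifiers to the prefix:
  ∀r ∀k ∃s ∃p (H(r,r) ∧ (¬H(s,k) ∨ ¬H(k,k) ∨ ¬H(p,p)))
The quantifier ∀s sits under an odd number of negations (counting the antecedent side of each →), so it flips to ∃s.

existential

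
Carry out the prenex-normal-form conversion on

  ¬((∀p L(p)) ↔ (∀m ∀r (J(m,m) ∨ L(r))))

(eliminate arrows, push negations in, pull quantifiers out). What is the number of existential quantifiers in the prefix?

Rewrite implications/biconditionals: A → B as ¬A ∨ B; A ↔ B as (¬A ∨ B) ∧ (¬B ∨ A).
  ¬((¬(∀p L(p)) ∨ (∀m ∀r (J(m,m) ∨ L(r)))) ∧ (¬(∀m ∀r (J(m,m) ∨ L(r))) ∨ (∀p L(p))))
Move each ¬ inward, flipping quantifiers it crosses:
  (∀p L(p)) ∧ (∃m ∃r (¬J(m,m) ∧ ¬L(r))) ∨ (∀m ∀r (J(m,m) ∨ L(r))) ∧ (∃p ¬L(p))
Rename bound variables to avoid capture: m↦c, r↦y, p↦w1.
  (∀p L(p)) ∧ (∃m ∃r (¬J(m,m) ∧ ¬L(r))) ∨ (∀c ∀y (J(c,c) ∨ L(y))) ∧ (∃w1 ¬L(w1))
Pull the quantifiers to the front (each side's bound variable is not free in the other side):
  ∀p ∃m ∃r ∀c ∀y ∃w1 (L(p) ∧ ¬J(m,m) ∧ ¬L(r) ∨ (J(c,c) ∨ L(y)) ∧ ¬L(w1))
The prefix is ∀p ∃m ∃r ∀c ∀y ∃w1: 3 universal, 3 existential.

3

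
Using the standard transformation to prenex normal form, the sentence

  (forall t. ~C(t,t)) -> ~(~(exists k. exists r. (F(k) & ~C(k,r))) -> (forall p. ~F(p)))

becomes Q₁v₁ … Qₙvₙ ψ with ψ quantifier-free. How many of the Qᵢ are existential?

2

First replace A → B with ¬A ∨ B.
  ~(forall t. ~C(t,t)) | ~(~~(exists k. exists r. (F(k) & ~C(k,r))) | (forall p. ~F(p)))
Push ¬ through the quantifiers and connectives to reach negation normal form:
  (exists t. C(t,t)) | (forall k. forall r. (~F(k) | C(k,r))) & (exists p. F(p))
All bound variables are already distinct, so no renaming is needed.
Pull the quantifiers to the front (each side's bound variable is not free in the other side):
  exists t. forall k. forall r. exists p. (C(t,t) | (~F(k) | C(k,r)) & F(p))
The prefix is exists t forall k forall r exists p: 2 universal, 2 existential.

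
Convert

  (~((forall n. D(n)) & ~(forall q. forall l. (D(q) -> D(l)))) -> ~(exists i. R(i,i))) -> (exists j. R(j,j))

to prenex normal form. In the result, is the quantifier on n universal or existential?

First replace A → B with ¬A ∨ B.
  ~(~~((forall n. D(n)) & ~(forall q. forall l. (~D(q) | D(l)))) | ~(exists i. R(i,i))) | (exists j. R(j,j))
Drive negations inward (¬∀x A ≡ ∃x ¬A, ¬∃x A ≡ ∀x ¬A, De Morgan for ∧/∨):
  ((exists n. ~D(n)) | (forall q. forall l. (~D(q) | D(l)))) & (exists i. R(i,i)) | (exists j. R(j,j))
All bound variables are already distinct, so no renaming is needed.
Pull the quantifiers to the front (each side's bound variable is not free in the other side):
  exists n. forall q. forall l. exists i. exists j. ((~D(n) | ~D(q) | D(l)) & R(i,i) | R(j,j))
The quantifier forall n sits under an odd number of negations (counting the antecedent side of each →), so it flips to exists n.

existential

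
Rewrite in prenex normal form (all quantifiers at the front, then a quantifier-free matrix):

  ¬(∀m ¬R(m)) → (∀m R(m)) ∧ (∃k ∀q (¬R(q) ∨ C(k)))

∀m ∀c ∃k ∀q (¬R(m) ∨ R(c) ∧ (¬R(q) ∨ C(k)))

Eliminate → and ↔ using ¬ and ∨.
  ¬¬(∀m ¬R(m)) ∨ (∀m R(m)) ∧ (∃k ∀q (¬R(q) ∨ C(k)))
Push ¬ through the quantifiers and connectives to reach negation normal form:
  (∀m ¬R(m)) ∨ (∀m R(m)) ∧ (∃k ∀q (¬R(q) ∨ C(k)))
Give each quantifier a distinct variable: m↦c.
  (∀m ¬R(m)) ∨ (∀c R(c)) ∧ (∃k ∀q (¬R(q) ∨ C(k)))
Extract every quantifier outward, since the variables are now distinct and don't occur free across branches:
  ∀m ∀c ∃k ∀q (¬R(m) ∨ R(c) ∧ (¬R(q) ∨ C(k)))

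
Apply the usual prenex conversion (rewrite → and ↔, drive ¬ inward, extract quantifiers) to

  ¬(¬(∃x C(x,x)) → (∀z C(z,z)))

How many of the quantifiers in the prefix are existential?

Eliminate → and ↔ using ¬ and ∨.
  ¬(¬¬(∃x C(x,x)) ∨ (∀z C(z,z)))
Push ¬ through the quantifiers and connectives to reach negation normal form:
  (∀x ¬C(x,x)) ∧ (∃z ¬C(z,z))
All bound variables are already distinct, so no renaming is needed.
Finally move all quantifiers to the prefix:
  ∀x ∃z (¬C(x,x) ∧ ¬C(z,z))
The prefix is ∀x ∃z: 1 universal, 1 existential.

1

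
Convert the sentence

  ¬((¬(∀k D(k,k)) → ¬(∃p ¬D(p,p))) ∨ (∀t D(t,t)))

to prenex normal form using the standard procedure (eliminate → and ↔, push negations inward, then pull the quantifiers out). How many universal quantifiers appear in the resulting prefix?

0

Eliminate → and ↔ using ¬ and ∨.
  ¬(¬¬(∀k D(k,k)) ∨ ¬(∃p ¬D(p,p)) ∨ (∀t D(t,t)))
Push ¬ through the quantifiers and connectives to reach negation normal form:
  (∃k ¬D(k,k)) ∧ (∃p ¬D(p,p)) ∧ (∃t ¬D(t,t))
Finally move all quantifiers to the prefix:
  ∃k ∃p ∃t (¬D(k,k) ∧ ¬D(p,p) ∧ ¬D(t,t))
The prefix is ∃k ∃p ∃t: 0 universal, 3 existential.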